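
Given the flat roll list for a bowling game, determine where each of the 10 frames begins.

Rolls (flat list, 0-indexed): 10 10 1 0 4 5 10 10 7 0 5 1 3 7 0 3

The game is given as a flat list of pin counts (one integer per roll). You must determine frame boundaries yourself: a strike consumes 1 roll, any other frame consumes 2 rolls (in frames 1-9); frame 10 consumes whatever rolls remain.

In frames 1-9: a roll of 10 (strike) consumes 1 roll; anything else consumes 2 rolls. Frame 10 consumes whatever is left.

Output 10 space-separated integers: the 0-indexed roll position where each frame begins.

Answer: 0 1 2 4 6 7 8 10 12 14

Derivation:
Frame 1 starts at roll index 0: roll=10 (strike), consumes 1 roll
Frame 2 starts at roll index 1: roll=10 (strike), consumes 1 roll
Frame 3 starts at roll index 2: rolls=1,0 (sum=1), consumes 2 rolls
Frame 4 starts at roll index 4: rolls=4,5 (sum=9), consumes 2 rolls
Frame 5 starts at roll index 6: roll=10 (strike), consumes 1 roll
Frame 6 starts at roll index 7: roll=10 (strike), consumes 1 roll
Frame 7 starts at roll index 8: rolls=7,0 (sum=7), consumes 2 rolls
Frame 8 starts at roll index 10: rolls=5,1 (sum=6), consumes 2 rolls
Frame 9 starts at roll index 12: rolls=3,7 (sum=10), consumes 2 rolls
Frame 10 starts at roll index 14: 2 remaining rolls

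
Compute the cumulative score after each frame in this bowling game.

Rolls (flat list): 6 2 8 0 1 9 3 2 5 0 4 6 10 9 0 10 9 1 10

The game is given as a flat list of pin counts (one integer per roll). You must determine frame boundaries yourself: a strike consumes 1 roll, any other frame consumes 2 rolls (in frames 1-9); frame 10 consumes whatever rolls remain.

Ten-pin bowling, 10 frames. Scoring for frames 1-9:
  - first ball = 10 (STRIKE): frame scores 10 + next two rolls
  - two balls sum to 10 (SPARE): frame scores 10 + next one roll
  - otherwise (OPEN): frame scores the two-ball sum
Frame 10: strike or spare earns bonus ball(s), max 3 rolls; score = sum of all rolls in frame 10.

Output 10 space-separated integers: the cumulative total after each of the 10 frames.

Frame 1: OPEN (6+2=8). Cumulative: 8
Frame 2: OPEN (8+0=8). Cumulative: 16
Frame 3: SPARE (1+9=10). 10 + next roll (3) = 13. Cumulative: 29
Frame 4: OPEN (3+2=5). Cumulative: 34
Frame 5: OPEN (5+0=5). Cumulative: 39
Frame 6: SPARE (4+6=10). 10 + next roll (10) = 20. Cumulative: 59
Frame 7: STRIKE. 10 + next two rolls (9+0) = 19. Cumulative: 78
Frame 8: OPEN (9+0=9). Cumulative: 87
Frame 9: STRIKE. 10 + next two rolls (9+1) = 20. Cumulative: 107
Frame 10: SPARE. Sum of all frame-10 rolls (9+1+10) = 20. Cumulative: 127

Answer: 8 16 29 34 39 59 78 87 107 127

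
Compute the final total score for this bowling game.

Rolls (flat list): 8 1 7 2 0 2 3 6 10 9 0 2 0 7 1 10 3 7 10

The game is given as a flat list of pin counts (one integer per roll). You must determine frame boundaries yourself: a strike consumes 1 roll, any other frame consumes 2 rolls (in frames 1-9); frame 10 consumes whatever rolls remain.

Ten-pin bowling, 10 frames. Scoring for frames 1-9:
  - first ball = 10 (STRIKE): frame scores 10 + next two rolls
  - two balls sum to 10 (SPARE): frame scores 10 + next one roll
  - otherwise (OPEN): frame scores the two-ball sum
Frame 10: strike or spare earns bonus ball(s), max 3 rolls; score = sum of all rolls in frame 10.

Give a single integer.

Frame 1: OPEN (8+1=9). Cumulative: 9
Frame 2: OPEN (7+2=9). Cumulative: 18
Frame 3: OPEN (0+2=2). Cumulative: 20
Frame 4: OPEN (3+6=9). Cumulative: 29
Frame 5: STRIKE. 10 + next two rolls (9+0) = 19. Cumulative: 48
Frame 6: OPEN (9+0=9). Cumulative: 57
Frame 7: OPEN (2+0=2). Cumulative: 59
Frame 8: OPEN (7+1=8). Cumulative: 67
Frame 9: STRIKE. 10 + next two rolls (3+7) = 20. Cumulative: 87
Frame 10: SPARE. Sum of all frame-10 rolls (3+7+10) = 20. Cumulative: 107

Answer: 107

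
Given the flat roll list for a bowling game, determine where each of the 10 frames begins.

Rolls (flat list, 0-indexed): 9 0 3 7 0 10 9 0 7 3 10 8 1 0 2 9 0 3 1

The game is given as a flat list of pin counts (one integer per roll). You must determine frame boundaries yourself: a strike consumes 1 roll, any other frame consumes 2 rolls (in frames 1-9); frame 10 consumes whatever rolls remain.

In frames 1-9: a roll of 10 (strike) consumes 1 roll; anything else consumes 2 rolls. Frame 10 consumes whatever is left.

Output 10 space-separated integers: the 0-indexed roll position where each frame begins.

Answer: 0 2 4 6 8 10 11 13 15 17

Derivation:
Frame 1 starts at roll index 0: rolls=9,0 (sum=9), consumes 2 rolls
Frame 2 starts at roll index 2: rolls=3,7 (sum=10), consumes 2 rolls
Frame 3 starts at roll index 4: rolls=0,10 (sum=10), consumes 2 rolls
Frame 4 starts at roll index 6: rolls=9,0 (sum=9), consumes 2 rolls
Frame 5 starts at roll index 8: rolls=7,3 (sum=10), consumes 2 rolls
Frame 6 starts at roll index 10: roll=10 (strike), consumes 1 roll
Frame 7 starts at roll index 11: rolls=8,1 (sum=9), consumes 2 rolls
Frame 8 starts at roll index 13: rolls=0,2 (sum=2), consumes 2 rolls
Frame 9 starts at roll index 15: rolls=9,0 (sum=9), consumes 2 rolls
Frame 10 starts at roll index 17: 2 remaining rolls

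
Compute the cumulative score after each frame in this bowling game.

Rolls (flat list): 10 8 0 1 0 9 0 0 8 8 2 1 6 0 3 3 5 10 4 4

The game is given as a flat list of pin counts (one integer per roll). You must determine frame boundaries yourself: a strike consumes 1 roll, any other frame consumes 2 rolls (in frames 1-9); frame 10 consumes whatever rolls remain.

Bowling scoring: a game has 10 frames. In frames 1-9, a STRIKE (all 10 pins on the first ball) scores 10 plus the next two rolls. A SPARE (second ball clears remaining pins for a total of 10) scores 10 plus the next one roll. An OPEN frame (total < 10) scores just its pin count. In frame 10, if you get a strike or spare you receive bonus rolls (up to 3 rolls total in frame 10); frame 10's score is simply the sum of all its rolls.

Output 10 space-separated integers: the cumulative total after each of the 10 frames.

Frame 1: STRIKE. 10 + next two rolls (8+0) = 18. Cumulative: 18
Frame 2: OPEN (8+0=8). Cumulative: 26
Frame 3: OPEN (1+0=1). Cumulative: 27
Frame 4: OPEN (9+0=9). Cumulative: 36
Frame 5: OPEN (0+8=8). Cumulative: 44
Frame 6: SPARE (8+2=10). 10 + next roll (1) = 11. Cumulative: 55
Frame 7: OPEN (1+6=7). Cumulative: 62
Frame 8: OPEN (0+3=3). Cumulative: 65
Frame 9: OPEN (3+5=8). Cumulative: 73
Frame 10: STRIKE. Sum of all frame-10 rolls (10+4+4) = 18. Cumulative: 91

Answer: 18 26 27 36 44 55 62 65 73 91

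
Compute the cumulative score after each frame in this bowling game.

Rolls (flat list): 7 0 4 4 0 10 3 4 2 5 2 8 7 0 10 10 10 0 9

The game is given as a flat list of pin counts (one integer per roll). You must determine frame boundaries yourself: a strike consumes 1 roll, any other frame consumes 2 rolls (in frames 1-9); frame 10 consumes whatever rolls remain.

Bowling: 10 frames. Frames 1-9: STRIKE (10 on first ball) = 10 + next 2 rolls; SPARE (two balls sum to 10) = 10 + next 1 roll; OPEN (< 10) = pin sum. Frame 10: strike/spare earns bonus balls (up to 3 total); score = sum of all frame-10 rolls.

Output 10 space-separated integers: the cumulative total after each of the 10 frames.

Frame 1: OPEN (7+0=7). Cumulative: 7
Frame 2: OPEN (4+4=8). Cumulative: 15
Frame 3: SPARE (0+10=10). 10 + next roll (3) = 13. Cumulative: 28
Frame 4: OPEN (3+4=7). Cumulative: 35
Frame 5: OPEN (2+5=7). Cumulative: 42
Frame 6: SPARE (2+8=10). 10 + next roll (7) = 17. Cumulative: 59
Frame 7: OPEN (7+0=7). Cumulative: 66
Frame 8: STRIKE. 10 + next two rolls (10+10) = 30. Cumulative: 96
Frame 9: STRIKE. 10 + next two rolls (10+0) = 20. Cumulative: 116
Frame 10: STRIKE. Sum of all frame-10 rolls (10+0+9) = 19. Cumulative: 135

Answer: 7 15 28 35 42 59 66 96 116 135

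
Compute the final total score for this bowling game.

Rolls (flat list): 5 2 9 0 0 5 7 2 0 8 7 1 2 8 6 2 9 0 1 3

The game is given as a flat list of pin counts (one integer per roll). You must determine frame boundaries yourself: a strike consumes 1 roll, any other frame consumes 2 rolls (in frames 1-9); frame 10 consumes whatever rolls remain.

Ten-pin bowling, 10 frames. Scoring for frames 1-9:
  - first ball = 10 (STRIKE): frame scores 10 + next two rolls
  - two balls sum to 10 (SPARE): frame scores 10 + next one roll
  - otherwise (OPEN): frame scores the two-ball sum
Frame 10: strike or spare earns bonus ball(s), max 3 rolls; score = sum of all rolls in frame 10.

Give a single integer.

Frame 1: OPEN (5+2=7). Cumulative: 7
Frame 2: OPEN (9+0=9). Cumulative: 16
Frame 3: OPEN (0+5=5). Cumulative: 21
Frame 4: OPEN (7+2=9). Cumulative: 30
Frame 5: OPEN (0+8=8). Cumulative: 38
Frame 6: OPEN (7+1=8). Cumulative: 46
Frame 7: SPARE (2+8=10). 10 + next roll (6) = 16. Cumulative: 62
Frame 8: OPEN (6+2=8). Cumulative: 70
Frame 9: OPEN (9+0=9). Cumulative: 79
Frame 10: OPEN. Sum of all frame-10 rolls (1+3) = 4. Cumulative: 83

Answer: 83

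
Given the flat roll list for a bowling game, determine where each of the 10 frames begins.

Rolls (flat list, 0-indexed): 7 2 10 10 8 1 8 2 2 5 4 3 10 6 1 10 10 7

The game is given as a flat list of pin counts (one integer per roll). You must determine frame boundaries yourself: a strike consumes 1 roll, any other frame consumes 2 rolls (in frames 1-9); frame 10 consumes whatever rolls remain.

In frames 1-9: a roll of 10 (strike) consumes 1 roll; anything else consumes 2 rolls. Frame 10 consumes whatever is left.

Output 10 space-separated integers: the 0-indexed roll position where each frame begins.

Answer: 0 2 3 4 6 8 10 12 13 15

Derivation:
Frame 1 starts at roll index 0: rolls=7,2 (sum=9), consumes 2 rolls
Frame 2 starts at roll index 2: roll=10 (strike), consumes 1 roll
Frame 3 starts at roll index 3: roll=10 (strike), consumes 1 roll
Frame 4 starts at roll index 4: rolls=8,1 (sum=9), consumes 2 rolls
Frame 5 starts at roll index 6: rolls=8,2 (sum=10), consumes 2 rolls
Frame 6 starts at roll index 8: rolls=2,5 (sum=7), consumes 2 rolls
Frame 7 starts at roll index 10: rolls=4,3 (sum=7), consumes 2 rolls
Frame 8 starts at roll index 12: roll=10 (strike), consumes 1 roll
Frame 9 starts at roll index 13: rolls=6,1 (sum=7), consumes 2 rolls
Frame 10 starts at roll index 15: 3 remaining rolls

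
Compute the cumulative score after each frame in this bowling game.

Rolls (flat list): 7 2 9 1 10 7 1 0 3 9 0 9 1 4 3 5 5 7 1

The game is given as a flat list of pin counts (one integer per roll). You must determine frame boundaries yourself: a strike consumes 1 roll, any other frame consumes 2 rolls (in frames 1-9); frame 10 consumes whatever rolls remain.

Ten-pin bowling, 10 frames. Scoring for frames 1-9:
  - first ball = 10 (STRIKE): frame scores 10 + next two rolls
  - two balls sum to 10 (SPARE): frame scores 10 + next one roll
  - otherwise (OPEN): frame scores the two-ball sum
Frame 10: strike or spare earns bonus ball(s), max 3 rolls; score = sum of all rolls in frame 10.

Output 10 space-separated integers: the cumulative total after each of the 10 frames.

Frame 1: OPEN (7+2=9). Cumulative: 9
Frame 2: SPARE (9+1=10). 10 + next roll (10) = 20. Cumulative: 29
Frame 3: STRIKE. 10 + next two rolls (7+1) = 18. Cumulative: 47
Frame 4: OPEN (7+1=8). Cumulative: 55
Frame 5: OPEN (0+3=3). Cumulative: 58
Frame 6: OPEN (9+0=9). Cumulative: 67
Frame 7: SPARE (9+1=10). 10 + next roll (4) = 14. Cumulative: 81
Frame 8: OPEN (4+3=7). Cumulative: 88
Frame 9: SPARE (5+5=10). 10 + next roll (7) = 17. Cumulative: 105
Frame 10: OPEN. Sum of all frame-10 rolls (7+1) = 8. Cumulative: 113

Answer: 9 29 47 55 58 67 81 88 105 113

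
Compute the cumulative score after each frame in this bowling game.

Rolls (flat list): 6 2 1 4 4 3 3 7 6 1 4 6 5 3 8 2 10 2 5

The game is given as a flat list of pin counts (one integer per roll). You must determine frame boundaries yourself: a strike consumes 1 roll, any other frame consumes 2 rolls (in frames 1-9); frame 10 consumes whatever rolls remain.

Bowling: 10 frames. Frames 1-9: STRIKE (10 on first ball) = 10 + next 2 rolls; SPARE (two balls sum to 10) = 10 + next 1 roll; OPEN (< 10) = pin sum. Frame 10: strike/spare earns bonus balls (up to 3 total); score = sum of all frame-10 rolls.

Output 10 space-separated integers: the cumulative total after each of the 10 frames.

Answer: 8 13 20 36 43 58 66 86 103 110

Derivation:
Frame 1: OPEN (6+2=8). Cumulative: 8
Frame 2: OPEN (1+4=5). Cumulative: 13
Frame 3: OPEN (4+3=7). Cumulative: 20
Frame 4: SPARE (3+7=10). 10 + next roll (6) = 16. Cumulative: 36
Frame 5: OPEN (6+1=7). Cumulative: 43
Frame 6: SPARE (4+6=10). 10 + next roll (5) = 15. Cumulative: 58
Frame 7: OPEN (5+3=8). Cumulative: 66
Frame 8: SPARE (8+2=10). 10 + next roll (10) = 20. Cumulative: 86
Frame 9: STRIKE. 10 + next two rolls (2+5) = 17. Cumulative: 103
Frame 10: OPEN. Sum of all frame-10 rolls (2+5) = 7. Cumulative: 110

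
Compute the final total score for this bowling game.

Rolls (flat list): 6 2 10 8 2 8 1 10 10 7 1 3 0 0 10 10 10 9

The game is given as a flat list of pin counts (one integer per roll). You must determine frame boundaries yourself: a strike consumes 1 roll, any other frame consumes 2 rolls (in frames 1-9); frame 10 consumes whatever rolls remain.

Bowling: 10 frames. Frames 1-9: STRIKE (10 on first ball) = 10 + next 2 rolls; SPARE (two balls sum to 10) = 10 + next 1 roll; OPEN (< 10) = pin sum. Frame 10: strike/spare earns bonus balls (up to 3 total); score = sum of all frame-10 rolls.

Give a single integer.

Answer: 160

Derivation:
Frame 1: OPEN (6+2=8). Cumulative: 8
Frame 2: STRIKE. 10 + next two rolls (8+2) = 20. Cumulative: 28
Frame 3: SPARE (8+2=10). 10 + next roll (8) = 18. Cumulative: 46
Frame 4: OPEN (8+1=9). Cumulative: 55
Frame 5: STRIKE. 10 + next two rolls (10+7) = 27. Cumulative: 82
Frame 6: STRIKE. 10 + next two rolls (7+1) = 18. Cumulative: 100
Frame 7: OPEN (7+1=8). Cumulative: 108
Frame 8: OPEN (3+0=3). Cumulative: 111
Frame 9: SPARE (0+10=10). 10 + next roll (10) = 20. Cumulative: 131
Frame 10: STRIKE. Sum of all frame-10 rolls (10+10+9) = 29. Cumulative: 160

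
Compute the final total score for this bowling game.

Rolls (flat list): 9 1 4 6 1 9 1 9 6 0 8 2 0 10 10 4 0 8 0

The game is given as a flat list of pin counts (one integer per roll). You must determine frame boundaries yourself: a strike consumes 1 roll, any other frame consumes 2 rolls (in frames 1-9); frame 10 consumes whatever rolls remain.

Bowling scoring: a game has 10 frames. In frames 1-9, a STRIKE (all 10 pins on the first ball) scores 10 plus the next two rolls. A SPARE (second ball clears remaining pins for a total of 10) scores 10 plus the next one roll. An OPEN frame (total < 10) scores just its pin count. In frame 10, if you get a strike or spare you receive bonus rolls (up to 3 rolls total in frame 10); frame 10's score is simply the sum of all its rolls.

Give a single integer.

Frame 1: SPARE (9+1=10). 10 + next roll (4) = 14. Cumulative: 14
Frame 2: SPARE (4+6=10). 10 + next roll (1) = 11. Cumulative: 25
Frame 3: SPARE (1+9=10). 10 + next roll (1) = 11. Cumulative: 36
Frame 4: SPARE (1+9=10). 10 + next roll (6) = 16. Cumulative: 52
Frame 5: OPEN (6+0=6). Cumulative: 58
Frame 6: SPARE (8+2=10). 10 + next roll (0) = 10. Cumulative: 68
Frame 7: SPARE (0+10=10). 10 + next roll (10) = 20. Cumulative: 88
Frame 8: STRIKE. 10 + next two rolls (4+0) = 14. Cumulative: 102
Frame 9: OPEN (4+0=4). Cumulative: 106
Frame 10: OPEN. Sum of all frame-10 rolls (8+0) = 8. Cumulative: 114

Answer: 114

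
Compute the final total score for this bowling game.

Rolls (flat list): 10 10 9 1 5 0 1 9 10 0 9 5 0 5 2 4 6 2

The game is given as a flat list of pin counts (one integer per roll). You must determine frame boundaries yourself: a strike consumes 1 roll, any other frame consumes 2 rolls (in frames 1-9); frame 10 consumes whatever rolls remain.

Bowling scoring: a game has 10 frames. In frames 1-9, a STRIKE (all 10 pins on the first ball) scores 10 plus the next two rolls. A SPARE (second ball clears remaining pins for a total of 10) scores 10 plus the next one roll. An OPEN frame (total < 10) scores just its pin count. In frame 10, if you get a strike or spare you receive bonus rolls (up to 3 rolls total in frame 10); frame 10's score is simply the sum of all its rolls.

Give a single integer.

Answer: 141

Derivation:
Frame 1: STRIKE. 10 + next two rolls (10+9) = 29. Cumulative: 29
Frame 2: STRIKE. 10 + next two rolls (9+1) = 20. Cumulative: 49
Frame 3: SPARE (9+1=10). 10 + next roll (5) = 15. Cumulative: 64
Frame 4: OPEN (5+0=5). Cumulative: 69
Frame 5: SPARE (1+9=10). 10 + next roll (10) = 20. Cumulative: 89
Frame 6: STRIKE. 10 + next two rolls (0+9) = 19. Cumulative: 108
Frame 7: OPEN (0+9=9). Cumulative: 117
Frame 8: OPEN (5+0=5). Cumulative: 122
Frame 9: OPEN (5+2=7). Cumulative: 129
Frame 10: SPARE. Sum of all frame-10 rolls (4+6+2) = 12. Cumulative: 141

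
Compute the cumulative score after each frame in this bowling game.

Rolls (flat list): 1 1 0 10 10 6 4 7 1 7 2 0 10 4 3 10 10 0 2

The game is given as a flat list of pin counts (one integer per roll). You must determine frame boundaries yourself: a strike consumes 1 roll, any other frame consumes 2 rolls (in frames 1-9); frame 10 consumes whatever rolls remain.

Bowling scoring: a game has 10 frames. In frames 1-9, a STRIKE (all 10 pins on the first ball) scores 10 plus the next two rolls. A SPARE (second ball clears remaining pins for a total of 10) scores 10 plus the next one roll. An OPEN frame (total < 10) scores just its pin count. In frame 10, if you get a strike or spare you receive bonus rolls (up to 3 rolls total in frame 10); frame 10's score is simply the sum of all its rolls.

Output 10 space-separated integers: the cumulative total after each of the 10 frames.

Frame 1: OPEN (1+1=2). Cumulative: 2
Frame 2: SPARE (0+10=10). 10 + next roll (10) = 20. Cumulative: 22
Frame 3: STRIKE. 10 + next two rolls (6+4) = 20. Cumulative: 42
Frame 4: SPARE (6+4=10). 10 + next roll (7) = 17. Cumulative: 59
Frame 5: OPEN (7+1=8). Cumulative: 67
Frame 6: OPEN (7+2=9). Cumulative: 76
Frame 7: SPARE (0+10=10). 10 + next roll (4) = 14. Cumulative: 90
Frame 8: OPEN (4+3=7). Cumulative: 97
Frame 9: STRIKE. 10 + next two rolls (10+0) = 20. Cumulative: 117
Frame 10: STRIKE. Sum of all frame-10 rolls (10+0+2) = 12. Cumulative: 129

Answer: 2 22 42 59 67 76 90 97 117 129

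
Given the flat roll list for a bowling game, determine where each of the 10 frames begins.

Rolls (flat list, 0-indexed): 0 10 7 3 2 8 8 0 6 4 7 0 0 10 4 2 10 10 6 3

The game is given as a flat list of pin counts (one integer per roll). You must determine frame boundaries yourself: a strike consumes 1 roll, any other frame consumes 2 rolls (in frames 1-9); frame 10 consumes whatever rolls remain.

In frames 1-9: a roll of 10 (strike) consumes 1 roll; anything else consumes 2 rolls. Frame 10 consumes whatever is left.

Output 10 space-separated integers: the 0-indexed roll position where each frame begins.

Answer: 0 2 4 6 8 10 12 14 16 17

Derivation:
Frame 1 starts at roll index 0: rolls=0,10 (sum=10), consumes 2 rolls
Frame 2 starts at roll index 2: rolls=7,3 (sum=10), consumes 2 rolls
Frame 3 starts at roll index 4: rolls=2,8 (sum=10), consumes 2 rolls
Frame 4 starts at roll index 6: rolls=8,0 (sum=8), consumes 2 rolls
Frame 5 starts at roll index 8: rolls=6,4 (sum=10), consumes 2 rolls
Frame 6 starts at roll index 10: rolls=7,0 (sum=7), consumes 2 rolls
Frame 7 starts at roll index 12: rolls=0,10 (sum=10), consumes 2 rolls
Frame 8 starts at roll index 14: rolls=4,2 (sum=6), consumes 2 rolls
Frame 9 starts at roll index 16: roll=10 (strike), consumes 1 roll
Frame 10 starts at roll index 17: 3 remaining rolls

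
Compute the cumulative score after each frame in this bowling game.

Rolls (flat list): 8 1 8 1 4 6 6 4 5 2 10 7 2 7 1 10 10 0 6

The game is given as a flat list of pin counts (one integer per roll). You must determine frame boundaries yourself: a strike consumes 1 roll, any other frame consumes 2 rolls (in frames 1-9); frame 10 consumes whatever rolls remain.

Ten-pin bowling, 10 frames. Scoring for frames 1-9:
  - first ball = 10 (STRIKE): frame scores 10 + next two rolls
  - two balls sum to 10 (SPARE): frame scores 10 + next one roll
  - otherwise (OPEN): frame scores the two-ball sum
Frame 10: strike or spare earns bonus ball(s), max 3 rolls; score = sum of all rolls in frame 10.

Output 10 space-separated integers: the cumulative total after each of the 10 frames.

Answer: 9 18 34 49 56 75 84 92 112 128

Derivation:
Frame 1: OPEN (8+1=9). Cumulative: 9
Frame 2: OPEN (8+1=9). Cumulative: 18
Frame 3: SPARE (4+6=10). 10 + next roll (6) = 16. Cumulative: 34
Frame 4: SPARE (6+4=10). 10 + next roll (5) = 15. Cumulative: 49
Frame 5: OPEN (5+2=7). Cumulative: 56
Frame 6: STRIKE. 10 + next two rolls (7+2) = 19. Cumulative: 75
Frame 7: OPEN (7+2=9). Cumulative: 84
Frame 8: OPEN (7+1=8). Cumulative: 92
Frame 9: STRIKE. 10 + next two rolls (10+0) = 20. Cumulative: 112
Frame 10: STRIKE. Sum of all frame-10 rolls (10+0+6) = 16. Cumulative: 128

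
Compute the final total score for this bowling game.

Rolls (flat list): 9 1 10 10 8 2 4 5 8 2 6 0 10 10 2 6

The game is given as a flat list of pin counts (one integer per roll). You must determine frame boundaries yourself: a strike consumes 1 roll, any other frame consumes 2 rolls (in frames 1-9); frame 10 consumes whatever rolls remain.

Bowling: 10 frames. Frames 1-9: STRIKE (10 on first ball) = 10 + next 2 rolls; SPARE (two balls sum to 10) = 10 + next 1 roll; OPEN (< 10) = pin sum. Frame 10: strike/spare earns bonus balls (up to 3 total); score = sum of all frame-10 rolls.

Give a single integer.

Frame 1: SPARE (9+1=10). 10 + next roll (10) = 20. Cumulative: 20
Frame 2: STRIKE. 10 + next two rolls (10+8) = 28. Cumulative: 48
Frame 3: STRIKE. 10 + next two rolls (8+2) = 20. Cumulative: 68
Frame 4: SPARE (8+2=10). 10 + next roll (4) = 14. Cumulative: 82
Frame 5: OPEN (4+5=9). Cumulative: 91
Frame 6: SPARE (8+2=10). 10 + next roll (6) = 16. Cumulative: 107
Frame 7: OPEN (6+0=6). Cumulative: 113
Frame 8: STRIKE. 10 + next two rolls (10+2) = 22. Cumulative: 135
Frame 9: STRIKE. 10 + next two rolls (2+6) = 18. Cumulative: 153
Frame 10: OPEN. Sum of all frame-10 rolls (2+6) = 8. Cumulative: 161

Answer: 161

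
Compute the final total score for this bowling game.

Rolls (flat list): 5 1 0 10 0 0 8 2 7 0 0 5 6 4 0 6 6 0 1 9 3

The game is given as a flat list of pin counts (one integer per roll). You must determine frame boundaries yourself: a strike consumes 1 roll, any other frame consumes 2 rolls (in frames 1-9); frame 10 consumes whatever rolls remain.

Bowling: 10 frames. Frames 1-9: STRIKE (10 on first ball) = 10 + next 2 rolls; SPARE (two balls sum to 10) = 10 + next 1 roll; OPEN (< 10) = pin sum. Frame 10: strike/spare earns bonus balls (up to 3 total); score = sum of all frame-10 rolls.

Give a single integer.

Frame 1: OPEN (5+1=6). Cumulative: 6
Frame 2: SPARE (0+10=10). 10 + next roll (0) = 10. Cumulative: 16
Frame 3: OPEN (0+0=0). Cumulative: 16
Frame 4: SPARE (8+2=10). 10 + next roll (7) = 17. Cumulative: 33
Frame 5: OPEN (7+0=7). Cumulative: 40
Frame 6: OPEN (0+5=5). Cumulative: 45
Frame 7: SPARE (6+4=10). 10 + next roll (0) = 10. Cumulative: 55
Frame 8: OPEN (0+6=6). Cumulative: 61
Frame 9: OPEN (6+0=6). Cumulative: 67
Frame 10: SPARE. Sum of all frame-10 rolls (1+9+3) = 13. Cumulative: 80

Answer: 80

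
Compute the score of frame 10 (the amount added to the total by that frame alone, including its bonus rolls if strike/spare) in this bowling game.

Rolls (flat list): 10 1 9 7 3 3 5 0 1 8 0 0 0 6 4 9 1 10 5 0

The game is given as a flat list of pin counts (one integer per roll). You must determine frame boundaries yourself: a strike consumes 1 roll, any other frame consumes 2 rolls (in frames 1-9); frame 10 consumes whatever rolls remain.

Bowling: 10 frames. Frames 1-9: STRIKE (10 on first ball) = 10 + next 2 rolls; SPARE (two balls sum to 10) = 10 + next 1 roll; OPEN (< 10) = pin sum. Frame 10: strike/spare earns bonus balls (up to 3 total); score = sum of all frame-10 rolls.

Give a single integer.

Frame 1: STRIKE. 10 + next two rolls (1+9) = 20. Cumulative: 20
Frame 2: SPARE (1+9=10). 10 + next roll (7) = 17. Cumulative: 37
Frame 3: SPARE (7+3=10). 10 + next roll (3) = 13. Cumulative: 50
Frame 4: OPEN (3+5=8). Cumulative: 58
Frame 5: OPEN (0+1=1). Cumulative: 59
Frame 6: OPEN (8+0=8). Cumulative: 67
Frame 7: OPEN (0+0=0). Cumulative: 67
Frame 8: SPARE (6+4=10). 10 + next roll (9) = 19. Cumulative: 86
Frame 9: SPARE (9+1=10). 10 + next roll (10) = 20. Cumulative: 106
Frame 10: STRIKE. Sum of all frame-10 rolls (10+5+0) = 15. Cumulative: 121

Answer: 15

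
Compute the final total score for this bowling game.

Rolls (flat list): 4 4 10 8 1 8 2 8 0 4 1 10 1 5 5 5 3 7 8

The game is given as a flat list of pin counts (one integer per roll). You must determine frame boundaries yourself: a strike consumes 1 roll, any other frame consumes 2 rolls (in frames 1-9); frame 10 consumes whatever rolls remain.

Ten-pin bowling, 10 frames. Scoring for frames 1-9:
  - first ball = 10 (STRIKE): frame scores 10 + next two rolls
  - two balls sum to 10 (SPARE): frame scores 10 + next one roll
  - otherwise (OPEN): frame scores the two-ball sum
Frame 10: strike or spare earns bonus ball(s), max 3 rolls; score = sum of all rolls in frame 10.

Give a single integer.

Answer: 120

Derivation:
Frame 1: OPEN (4+4=8). Cumulative: 8
Frame 2: STRIKE. 10 + next two rolls (8+1) = 19. Cumulative: 27
Frame 3: OPEN (8+1=9). Cumulative: 36
Frame 4: SPARE (8+2=10). 10 + next roll (8) = 18. Cumulative: 54
Frame 5: OPEN (8+0=8). Cumulative: 62
Frame 6: OPEN (4+1=5). Cumulative: 67
Frame 7: STRIKE. 10 + next two rolls (1+5) = 16. Cumulative: 83
Frame 8: OPEN (1+5=6). Cumulative: 89
Frame 9: SPARE (5+5=10). 10 + next roll (3) = 13. Cumulative: 102
Frame 10: SPARE. Sum of all frame-10 rolls (3+7+8) = 18. Cumulative: 120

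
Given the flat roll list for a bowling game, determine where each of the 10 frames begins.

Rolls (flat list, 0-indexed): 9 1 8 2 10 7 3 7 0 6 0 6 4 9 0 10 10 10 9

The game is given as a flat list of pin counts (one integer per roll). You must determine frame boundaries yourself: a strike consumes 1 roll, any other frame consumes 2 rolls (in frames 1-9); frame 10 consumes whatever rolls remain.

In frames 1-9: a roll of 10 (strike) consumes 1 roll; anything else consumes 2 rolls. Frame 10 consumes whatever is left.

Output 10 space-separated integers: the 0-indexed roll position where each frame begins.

Answer: 0 2 4 5 7 9 11 13 15 16

Derivation:
Frame 1 starts at roll index 0: rolls=9,1 (sum=10), consumes 2 rolls
Frame 2 starts at roll index 2: rolls=8,2 (sum=10), consumes 2 rolls
Frame 3 starts at roll index 4: roll=10 (strike), consumes 1 roll
Frame 4 starts at roll index 5: rolls=7,3 (sum=10), consumes 2 rolls
Frame 5 starts at roll index 7: rolls=7,0 (sum=7), consumes 2 rolls
Frame 6 starts at roll index 9: rolls=6,0 (sum=6), consumes 2 rolls
Frame 7 starts at roll index 11: rolls=6,4 (sum=10), consumes 2 rolls
Frame 8 starts at roll index 13: rolls=9,0 (sum=9), consumes 2 rolls
Frame 9 starts at roll index 15: roll=10 (strike), consumes 1 roll
Frame 10 starts at roll index 16: 3 remaining rolls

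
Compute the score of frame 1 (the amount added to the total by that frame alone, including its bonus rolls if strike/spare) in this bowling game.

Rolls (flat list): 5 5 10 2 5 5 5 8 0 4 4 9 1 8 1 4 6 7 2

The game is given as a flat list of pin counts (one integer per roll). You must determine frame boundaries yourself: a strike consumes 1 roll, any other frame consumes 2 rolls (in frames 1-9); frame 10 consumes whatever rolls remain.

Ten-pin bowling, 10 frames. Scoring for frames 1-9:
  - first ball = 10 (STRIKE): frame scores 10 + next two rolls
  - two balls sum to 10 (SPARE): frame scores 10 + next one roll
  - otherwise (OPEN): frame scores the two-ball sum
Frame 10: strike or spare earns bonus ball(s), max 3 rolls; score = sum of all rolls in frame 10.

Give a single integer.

Frame 1: SPARE (5+5=10). 10 + next roll (10) = 20. Cumulative: 20
Frame 2: STRIKE. 10 + next two rolls (2+5) = 17. Cumulative: 37
Frame 3: OPEN (2+5=7). Cumulative: 44

Answer: 20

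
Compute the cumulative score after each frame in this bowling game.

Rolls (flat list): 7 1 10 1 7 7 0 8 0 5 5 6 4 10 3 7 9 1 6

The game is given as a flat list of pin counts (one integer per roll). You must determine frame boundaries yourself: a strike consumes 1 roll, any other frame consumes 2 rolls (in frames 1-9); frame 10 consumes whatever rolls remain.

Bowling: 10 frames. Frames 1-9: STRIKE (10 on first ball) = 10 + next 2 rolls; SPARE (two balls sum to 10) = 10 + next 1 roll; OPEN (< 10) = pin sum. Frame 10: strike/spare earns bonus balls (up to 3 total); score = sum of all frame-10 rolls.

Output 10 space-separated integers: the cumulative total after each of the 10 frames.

Frame 1: OPEN (7+1=8). Cumulative: 8
Frame 2: STRIKE. 10 + next two rolls (1+7) = 18. Cumulative: 26
Frame 3: OPEN (1+7=8). Cumulative: 34
Frame 4: OPEN (7+0=7). Cumulative: 41
Frame 5: OPEN (8+0=8). Cumulative: 49
Frame 6: SPARE (5+5=10). 10 + next roll (6) = 16. Cumulative: 65
Frame 7: SPARE (6+4=10). 10 + next roll (10) = 20. Cumulative: 85
Frame 8: STRIKE. 10 + next two rolls (3+7) = 20. Cumulative: 105
Frame 9: SPARE (3+7=10). 10 + next roll (9) = 19. Cumulative: 124
Frame 10: SPARE. Sum of all frame-10 rolls (9+1+6) = 16. Cumulative: 140

Answer: 8 26 34 41 49 65 85 105 124 140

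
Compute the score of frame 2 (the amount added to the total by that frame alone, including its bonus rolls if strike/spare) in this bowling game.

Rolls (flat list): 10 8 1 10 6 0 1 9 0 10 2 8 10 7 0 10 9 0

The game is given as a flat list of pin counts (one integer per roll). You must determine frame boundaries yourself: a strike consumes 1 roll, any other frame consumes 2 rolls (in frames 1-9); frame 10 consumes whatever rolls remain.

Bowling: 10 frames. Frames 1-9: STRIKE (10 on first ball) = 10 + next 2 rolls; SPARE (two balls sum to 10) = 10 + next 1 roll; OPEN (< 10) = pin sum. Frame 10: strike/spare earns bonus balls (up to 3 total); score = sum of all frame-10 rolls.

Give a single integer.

Frame 1: STRIKE. 10 + next two rolls (8+1) = 19. Cumulative: 19
Frame 2: OPEN (8+1=9). Cumulative: 28
Frame 3: STRIKE. 10 + next two rolls (6+0) = 16. Cumulative: 44
Frame 4: OPEN (6+0=6). Cumulative: 50

Answer: 9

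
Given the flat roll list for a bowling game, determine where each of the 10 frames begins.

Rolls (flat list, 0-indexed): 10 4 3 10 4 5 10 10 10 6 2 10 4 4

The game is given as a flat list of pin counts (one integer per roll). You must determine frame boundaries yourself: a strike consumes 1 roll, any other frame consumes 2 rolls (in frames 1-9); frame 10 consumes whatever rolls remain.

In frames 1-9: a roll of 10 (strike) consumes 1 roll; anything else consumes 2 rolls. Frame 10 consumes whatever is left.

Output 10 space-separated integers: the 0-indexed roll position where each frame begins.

Answer: 0 1 3 4 6 7 8 9 11 12

Derivation:
Frame 1 starts at roll index 0: roll=10 (strike), consumes 1 roll
Frame 2 starts at roll index 1: rolls=4,3 (sum=7), consumes 2 rolls
Frame 3 starts at roll index 3: roll=10 (strike), consumes 1 roll
Frame 4 starts at roll index 4: rolls=4,5 (sum=9), consumes 2 rolls
Frame 5 starts at roll index 6: roll=10 (strike), consumes 1 roll
Frame 6 starts at roll index 7: roll=10 (strike), consumes 1 roll
Frame 7 starts at roll index 8: roll=10 (strike), consumes 1 roll
Frame 8 starts at roll index 9: rolls=6,2 (sum=8), consumes 2 rolls
Frame 9 starts at roll index 11: roll=10 (strike), consumes 1 roll
Frame 10 starts at roll index 12: 2 remaining rolls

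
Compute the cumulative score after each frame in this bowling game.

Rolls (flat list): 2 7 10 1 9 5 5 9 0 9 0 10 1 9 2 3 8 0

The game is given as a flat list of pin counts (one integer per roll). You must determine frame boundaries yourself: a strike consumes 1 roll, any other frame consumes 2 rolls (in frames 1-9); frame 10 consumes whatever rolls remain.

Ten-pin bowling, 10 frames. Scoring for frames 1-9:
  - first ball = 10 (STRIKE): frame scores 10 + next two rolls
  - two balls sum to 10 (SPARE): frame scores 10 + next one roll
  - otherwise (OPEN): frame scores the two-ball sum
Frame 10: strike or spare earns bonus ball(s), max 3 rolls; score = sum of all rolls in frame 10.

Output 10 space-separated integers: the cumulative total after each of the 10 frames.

Answer: 9 29 44 63 72 81 101 113 118 126

Derivation:
Frame 1: OPEN (2+7=9). Cumulative: 9
Frame 2: STRIKE. 10 + next two rolls (1+9) = 20. Cumulative: 29
Frame 3: SPARE (1+9=10). 10 + next roll (5) = 15. Cumulative: 44
Frame 4: SPARE (5+5=10). 10 + next roll (9) = 19. Cumulative: 63
Frame 5: OPEN (9+0=9). Cumulative: 72
Frame 6: OPEN (9+0=9). Cumulative: 81
Frame 7: STRIKE. 10 + next two rolls (1+9) = 20. Cumulative: 101
Frame 8: SPARE (1+9=10). 10 + next roll (2) = 12. Cumulative: 113
Frame 9: OPEN (2+3=5). Cumulative: 118
Frame 10: OPEN. Sum of all frame-10 rolls (8+0) = 8. Cumulative: 126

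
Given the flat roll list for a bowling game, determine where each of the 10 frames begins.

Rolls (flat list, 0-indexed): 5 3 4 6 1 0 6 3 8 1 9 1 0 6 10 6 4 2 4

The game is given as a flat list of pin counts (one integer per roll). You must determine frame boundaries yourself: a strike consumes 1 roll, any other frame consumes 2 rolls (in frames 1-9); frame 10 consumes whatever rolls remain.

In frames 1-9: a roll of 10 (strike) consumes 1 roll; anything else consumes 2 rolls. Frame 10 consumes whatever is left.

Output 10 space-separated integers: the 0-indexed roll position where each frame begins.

Frame 1 starts at roll index 0: rolls=5,3 (sum=8), consumes 2 rolls
Frame 2 starts at roll index 2: rolls=4,6 (sum=10), consumes 2 rolls
Frame 3 starts at roll index 4: rolls=1,0 (sum=1), consumes 2 rolls
Frame 4 starts at roll index 6: rolls=6,3 (sum=9), consumes 2 rolls
Frame 5 starts at roll index 8: rolls=8,1 (sum=9), consumes 2 rolls
Frame 6 starts at roll index 10: rolls=9,1 (sum=10), consumes 2 rolls
Frame 7 starts at roll index 12: rolls=0,6 (sum=6), consumes 2 rolls
Frame 8 starts at roll index 14: roll=10 (strike), consumes 1 roll
Frame 9 starts at roll index 15: rolls=6,4 (sum=10), consumes 2 rolls
Frame 10 starts at roll index 17: 2 remaining rolls

Answer: 0 2 4 6 8 10 12 14 15 17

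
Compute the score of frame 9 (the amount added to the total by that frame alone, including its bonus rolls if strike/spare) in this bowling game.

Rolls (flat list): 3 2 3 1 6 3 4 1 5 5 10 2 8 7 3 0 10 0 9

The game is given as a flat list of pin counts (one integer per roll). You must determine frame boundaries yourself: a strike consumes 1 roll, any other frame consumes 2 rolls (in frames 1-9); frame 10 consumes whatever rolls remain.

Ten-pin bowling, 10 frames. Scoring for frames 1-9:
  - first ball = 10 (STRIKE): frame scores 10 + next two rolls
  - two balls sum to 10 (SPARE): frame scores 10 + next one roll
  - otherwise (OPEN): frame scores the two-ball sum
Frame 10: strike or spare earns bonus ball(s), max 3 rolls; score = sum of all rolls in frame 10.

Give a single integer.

Answer: 10

Derivation:
Frame 1: OPEN (3+2=5). Cumulative: 5
Frame 2: OPEN (3+1=4). Cumulative: 9
Frame 3: OPEN (6+3=9). Cumulative: 18
Frame 4: OPEN (4+1=5). Cumulative: 23
Frame 5: SPARE (5+5=10). 10 + next roll (10) = 20. Cumulative: 43
Frame 6: STRIKE. 10 + next two rolls (2+8) = 20. Cumulative: 63
Frame 7: SPARE (2+8=10). 10 + next roll (7) = 17. Cumulative: 80
Frame 8: SPARE (7+3=10). 10 + next roll (0) = 10. Cumulative: 90
Frame 9: SPARE (0+10=10). 10 + next roll (0) = 10. Cumulative: 100
Frame 10: OPEN. Sum of all frame-10 rolls (0+9) = 9. Cumulative: 109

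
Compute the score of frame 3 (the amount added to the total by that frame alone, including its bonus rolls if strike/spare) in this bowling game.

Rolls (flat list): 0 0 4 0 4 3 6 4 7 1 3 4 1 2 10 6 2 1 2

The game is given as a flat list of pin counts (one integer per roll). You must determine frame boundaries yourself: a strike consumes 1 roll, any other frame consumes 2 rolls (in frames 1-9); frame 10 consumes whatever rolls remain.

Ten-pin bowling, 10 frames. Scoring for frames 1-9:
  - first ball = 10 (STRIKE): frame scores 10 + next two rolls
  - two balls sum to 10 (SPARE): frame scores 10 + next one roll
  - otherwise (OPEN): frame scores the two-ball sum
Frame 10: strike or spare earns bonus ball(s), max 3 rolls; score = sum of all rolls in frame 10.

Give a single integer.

Frame 1: OPEN (0+0=0). Cumulative: 0
Frame 2: OPEN (4+0=4). Cumulative: 4
Frame 3: OPEN (4+3=7). Cumulative: 11
Frame 4: SPARE (6+4=10). 10 + next roll (7) = 17. Cumulative: 28
Frame 5: OPEN (7+1=8). Cumulative: 36

Answer: 7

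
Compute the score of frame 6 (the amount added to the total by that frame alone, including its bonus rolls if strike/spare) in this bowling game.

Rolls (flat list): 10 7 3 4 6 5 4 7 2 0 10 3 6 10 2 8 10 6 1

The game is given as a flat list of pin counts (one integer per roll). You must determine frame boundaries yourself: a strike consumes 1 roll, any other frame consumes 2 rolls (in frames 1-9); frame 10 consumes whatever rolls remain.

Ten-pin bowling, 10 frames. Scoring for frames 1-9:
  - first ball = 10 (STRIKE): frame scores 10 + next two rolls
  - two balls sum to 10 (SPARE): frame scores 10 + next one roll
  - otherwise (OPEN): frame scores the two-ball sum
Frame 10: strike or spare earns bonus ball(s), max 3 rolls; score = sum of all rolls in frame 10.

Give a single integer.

Frame 1: STRIKE. 10 + next two rolls (7+3) = 20. Cumulative: 20
Frame 2: SPARE (7+3=10). 10 + next roll (4) = 14. Cumulative: 34
Frame 3: SPARE (4+6=10). 10 + next roll (5) = 15. Cumulative: 49
Frame 4: OPEN (5+4=9). Cumulative: 58
Frame 5: OPEN (7+2=9). Cumulative: 67
Frame 6: SPARE (0+10=10). 10 + next roll (3) = 13. Cumulative: 80
Frame 7: OPEN (3+6=9). Cumulative: 89
Frame 8: STRIKE. 10 + next two rolls (2+8) = 20. Cumulative: 109

Answer: 13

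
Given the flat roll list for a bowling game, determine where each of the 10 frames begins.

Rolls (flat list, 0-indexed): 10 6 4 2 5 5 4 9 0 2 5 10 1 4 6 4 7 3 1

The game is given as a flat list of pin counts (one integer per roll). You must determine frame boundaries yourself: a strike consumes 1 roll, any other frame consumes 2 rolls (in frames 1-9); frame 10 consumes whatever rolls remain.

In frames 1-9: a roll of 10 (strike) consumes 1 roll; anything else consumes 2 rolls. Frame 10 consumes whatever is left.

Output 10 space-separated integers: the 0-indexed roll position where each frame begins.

Frame 1 starts at roll index 0: roll=10 (strike), consumes 1 roll
Frame 2 starts at roll index 1: rolls=6,4 (sum=10), consumes 2 rolls
Frame 3 starts at roll index 3: rolls=2,5 (sum=7), consumes 2 rolls
Frame 4 starts at roll index 5: rolls=5,4 (sum=9), consumes 2 rolls
Frame 5 starts at roll index 7: rolls=9,0 (sum=9), consumes 2 rolls
Frame 6 starts at roll index 9: rolls=2,5 (sum=7), consumes 2 rolls
Frame 7 starts at roll index 11: roll=10 (strike), consumes 1 roll
Frame 8 starts at roll index 12: rolls=1,4 (sum=5), consumes 2 rolls
Frame 9 starts at roll index 14: rolls=6,4 (sum=10), consumes 2 rolls
Frame 10 starts at roll index 16: 3 remaining rolls

Answer: 0 1 3 5 7 9 11 12 14 16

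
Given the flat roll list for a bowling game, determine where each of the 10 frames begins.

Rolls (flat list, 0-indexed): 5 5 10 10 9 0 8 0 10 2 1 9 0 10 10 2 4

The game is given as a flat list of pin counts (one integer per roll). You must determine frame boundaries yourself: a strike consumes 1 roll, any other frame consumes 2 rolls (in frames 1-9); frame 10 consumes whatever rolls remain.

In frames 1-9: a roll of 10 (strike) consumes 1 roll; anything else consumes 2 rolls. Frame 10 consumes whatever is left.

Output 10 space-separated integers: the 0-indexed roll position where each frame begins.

Answer: 0 2 3 4 6 8 9 11 13 14

Derivation:
Frame 1 starts at roll index 0: rolls=5,5 (sum=10), consumes 2 rolls
Frame 2 starts at roll index 2: roll=10 (strike), consumes 1 roll
Frame 3 starts at roll index 3: roll=10 (strike), consumes 1 roll
Frame 4 starts at roll index 4: rolls=9,0 (sum=9), consumes 2 rolls
Frame 5 starts at roll index 6: rolls=8,0 (sum=8), consumes 2 rolls
Frame 6 starts at roll index 8: roll=10 (strike), consumes 1 roll
Frame 7 starts at roll index 9: rolls=2,1 (sum=3), consumes 2 rolls
Frame 8 starts at roll index 11: rolls=9,0 (sum=9), consumes 2 rolls
Frame 9 starts at roll index 13: roll=10 (strike), consumes 1 roll
Frame 10 starts at roll index 14: 3 remaining rolls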